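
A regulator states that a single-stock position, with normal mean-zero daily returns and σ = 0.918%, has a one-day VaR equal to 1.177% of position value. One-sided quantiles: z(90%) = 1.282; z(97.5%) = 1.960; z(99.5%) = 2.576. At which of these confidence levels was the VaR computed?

90%

Implied z = VaR/σ = 1.177 / 0.918 = 1.282.
This matches z(90%) = 1.282.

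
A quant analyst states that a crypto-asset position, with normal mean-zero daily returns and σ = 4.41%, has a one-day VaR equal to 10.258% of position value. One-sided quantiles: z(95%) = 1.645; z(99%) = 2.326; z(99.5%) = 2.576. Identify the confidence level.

Implied z = VaR/σ = 10.258 / 4.41 = 2.326.
This matches z(99%) = 2.326.

99%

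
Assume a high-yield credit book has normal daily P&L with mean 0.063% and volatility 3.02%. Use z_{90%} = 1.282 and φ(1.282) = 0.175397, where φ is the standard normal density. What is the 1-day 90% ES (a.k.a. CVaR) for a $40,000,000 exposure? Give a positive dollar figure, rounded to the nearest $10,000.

$2,090,000

Tail multiplier: φ(z)/(1−α) = 0.175397 / 0.1 = 1.754.
ES = −(0.063%) + 3.02% × 1.754 = 5.234%.
On $40,000,000: 0.05234 × $40,000,000 = $2,093,600.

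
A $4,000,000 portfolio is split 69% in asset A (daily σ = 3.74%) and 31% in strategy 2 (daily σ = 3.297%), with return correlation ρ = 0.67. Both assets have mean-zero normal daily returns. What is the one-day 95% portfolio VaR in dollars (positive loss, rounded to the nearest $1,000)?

$221,000

σ_p² = 0.69²·3.74² + 0.31²·3.297² + 2·0.67·0.69·0.31·3.74·3.297 = 11.2384 (%²).
σ_p = √11.2384 = 3.352%.
At 95%, z = 1.645.
VaR = 1.645 × 3.352% = 5.514%; on $4,000,000 that is $220,560.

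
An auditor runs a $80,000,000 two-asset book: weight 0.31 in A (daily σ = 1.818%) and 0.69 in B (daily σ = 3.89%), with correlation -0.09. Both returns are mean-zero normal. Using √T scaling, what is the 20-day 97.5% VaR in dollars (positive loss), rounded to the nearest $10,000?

$18,880,000

σ_p = √(0.31²·1.818² + 0.69²·3.89² + 2·-0.09·0.31·0.69·1.818·3.89) = 2.693%.
σ_{20d} = 2.693% × √20 = 12.043%.
z(97.5%) = 1.960.
VaR = 1.960 × 12.043% = 23.604%; on $80,000,000 that is $18,883,200.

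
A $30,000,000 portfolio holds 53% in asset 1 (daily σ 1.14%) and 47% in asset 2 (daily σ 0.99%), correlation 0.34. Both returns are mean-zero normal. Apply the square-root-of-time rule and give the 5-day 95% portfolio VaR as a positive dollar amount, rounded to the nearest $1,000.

$970,000

σ_p = √(0.53²·1.14² + 0.47²·0.99² + 2·0.34·0.53·0.47·1.14·0.99) = 0.879%.
σ_{5d} = 0.879% × √5 = 1.966%.
z(95%) = 1.645.
VaR = 1.645 × 1.966% = 3.234%; on $30,000,000 that is $970,200.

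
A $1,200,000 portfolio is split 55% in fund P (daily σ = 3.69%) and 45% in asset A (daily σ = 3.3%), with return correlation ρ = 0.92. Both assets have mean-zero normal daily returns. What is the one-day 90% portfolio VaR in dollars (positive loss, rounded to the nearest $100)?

σ_p² = 0.55²·3.69² + 0.45²·3.3² + 2·0.92·0.55·0.45·3.69·3.3 = 11.8695 (%²).
σ_p = √11.8695 = 3.445%.
At 90%, z = 1.282.
VaR = 1.282 × 3.445% = 4.416%; on $1,200,000 that is $52,992.

$53,000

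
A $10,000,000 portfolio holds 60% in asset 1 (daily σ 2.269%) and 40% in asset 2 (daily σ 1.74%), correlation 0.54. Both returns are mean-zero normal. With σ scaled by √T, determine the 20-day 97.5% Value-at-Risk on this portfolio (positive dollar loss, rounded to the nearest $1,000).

σ_p = √(0.6²·2.269² + 0.4²·1.74² + 2·0.54·0.6·0.4·2.269·1.74) = 1.833%.
σ_{20d} = 1.833% × √20 = 8.197%.
z(97.5%) = 1.960.
VaR = 1.960 × 8.197% = 16.066%; on $10,000,000 that is $1,606,600.

$1,607,000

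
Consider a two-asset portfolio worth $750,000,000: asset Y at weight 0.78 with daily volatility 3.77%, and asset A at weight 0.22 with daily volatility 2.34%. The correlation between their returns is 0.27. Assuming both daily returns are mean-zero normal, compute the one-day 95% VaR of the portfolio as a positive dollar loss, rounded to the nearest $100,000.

σ_p² = 0.78²·3.77² + 0.22²·2.34² + 2·0.27·0.78·0.22·3.77·2.34 = 9.7296 (%²).
σ_p = √9.7296 = 3.119%.
At 95%, z = 1.645.
VaR = 1.645 × 3.119% = 5.131%; on $750,000,000 that is $38,482,500.

$38,500,000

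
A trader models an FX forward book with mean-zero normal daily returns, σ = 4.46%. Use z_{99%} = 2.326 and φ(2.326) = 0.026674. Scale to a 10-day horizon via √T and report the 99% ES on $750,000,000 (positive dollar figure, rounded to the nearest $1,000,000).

$282,000,000

σ_{10d} = 4.46% × √10 = 14.104%.
ES multiplier = φ(z)/(1−α) = 0.026674/0.01 = 2.667.
ES = 14.104% × 2.667 = 37.615%; on $750,000,000: $282,112,500.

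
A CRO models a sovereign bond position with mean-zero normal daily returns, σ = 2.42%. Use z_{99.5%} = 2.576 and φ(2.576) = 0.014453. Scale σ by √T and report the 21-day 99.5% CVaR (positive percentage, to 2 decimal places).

32.06%

σ_{21d} = 2.42% × √21 = 11.090%.
ES multiplier = φ(z)/(1−α) = 0.014453/0.005 = 2.891.
ES = 11.090% × 2.891 = 32.061%.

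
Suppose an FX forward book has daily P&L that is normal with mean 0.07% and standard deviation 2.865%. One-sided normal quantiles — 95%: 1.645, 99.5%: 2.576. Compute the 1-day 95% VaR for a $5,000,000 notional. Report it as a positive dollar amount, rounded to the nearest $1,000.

VaR = −μ + z·σ = −(0.07%) + 1.645 × 2.865% = 4.643%.
On $5,000,000: 0.04643 × $5,000,000 = $232,150.

$232,000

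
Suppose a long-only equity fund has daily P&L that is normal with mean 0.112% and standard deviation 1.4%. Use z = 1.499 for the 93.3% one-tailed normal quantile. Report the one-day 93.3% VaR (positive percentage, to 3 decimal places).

1.987%

VaR = −μ + z·σ = −(0.112%) + 1.499 × 1.4% = 1.987%.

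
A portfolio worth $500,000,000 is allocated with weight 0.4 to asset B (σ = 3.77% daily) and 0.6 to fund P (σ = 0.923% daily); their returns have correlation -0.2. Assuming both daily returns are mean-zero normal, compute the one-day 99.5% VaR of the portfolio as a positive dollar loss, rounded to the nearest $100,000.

$19,300,000

σ_p² = 0.4²·3.77² + 0.6²·0.923² + 2·-0.2·0.4·0.6·3.77·0.923 = 2.2467 (%²).
σ_p = √2.2467 = 1.499%.
At 99.5%, z = 2.576.
VaR = 2.576 × 1.499% = 3.861%; on $500,000,000 that is $19,305,000.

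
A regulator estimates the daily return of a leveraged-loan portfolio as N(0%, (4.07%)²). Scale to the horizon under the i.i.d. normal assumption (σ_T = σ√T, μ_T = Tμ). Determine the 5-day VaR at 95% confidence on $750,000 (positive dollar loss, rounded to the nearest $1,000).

$112,000

At 95%, z = 1.645.
σ_{5d} = 4.07% × √5 = 9.101%.
VaR = 1.645 × 9.101% = 14.971%.
On $750,000: 0.14971 × $750,000 = $112,283.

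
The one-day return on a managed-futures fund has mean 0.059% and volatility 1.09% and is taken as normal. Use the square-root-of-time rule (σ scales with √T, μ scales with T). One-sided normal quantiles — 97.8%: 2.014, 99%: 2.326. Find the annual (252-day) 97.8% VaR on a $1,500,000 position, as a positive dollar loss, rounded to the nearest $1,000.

$300,000

σ_{252d} = 1.09% × √252 = 17.303%; μ_{252d} = 252 × 0.059% = 14.868%.
VaR = −(14.868%) + 2.014 × 17.303% = 19.980%.
On $1,500,000: 0.19980 × $1,500,000 = $299,700.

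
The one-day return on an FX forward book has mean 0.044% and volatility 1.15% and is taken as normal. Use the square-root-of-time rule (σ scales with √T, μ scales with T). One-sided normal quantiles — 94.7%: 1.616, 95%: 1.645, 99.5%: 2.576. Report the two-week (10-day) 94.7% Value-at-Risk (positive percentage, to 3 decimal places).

σ_{10d} = 1.15% × √10 = 3.637%; μ_{10d} = 10 × 0.044% = 0.440%.
VaR = −(0.440%) + 1.616 × 3.637% = 5.437%.

5.437%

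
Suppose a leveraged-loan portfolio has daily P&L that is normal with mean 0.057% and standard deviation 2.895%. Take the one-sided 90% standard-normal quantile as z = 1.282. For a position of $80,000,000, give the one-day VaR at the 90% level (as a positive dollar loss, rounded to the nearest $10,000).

$2,920,000

VaR = −μ + z·σ = −(0.057%) + 1.282 × 2.895% = 3.654%.
On $80,000,000: 0.03654 × $80,000,000 = $2,923,200.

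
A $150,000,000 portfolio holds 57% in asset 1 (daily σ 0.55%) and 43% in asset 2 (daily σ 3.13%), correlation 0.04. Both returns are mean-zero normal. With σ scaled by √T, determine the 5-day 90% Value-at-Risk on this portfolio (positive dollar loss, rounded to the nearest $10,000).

$5,990,000

σ_p = √(0.57²·0.55² + 0.43²·3.13² + 2·0.04·0.57·0.43·0.55·3.13) = 1.394%.
σ_{5d} = 1.394% × √5 = 3.117%.
z(90%) = 1.282.
VaR = 1.282 × 3.117% = 3.996%; on $150,000,000 that is $5,994,000.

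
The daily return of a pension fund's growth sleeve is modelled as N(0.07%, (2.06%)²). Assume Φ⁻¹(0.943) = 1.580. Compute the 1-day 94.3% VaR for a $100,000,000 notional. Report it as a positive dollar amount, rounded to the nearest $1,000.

$3,185,000

VaR = −μ + z·σ = −(0.07%) + 1.580 × 2.06% = 3.185%.
On $100,000,000: 0.03185 × $100,000,000 = $3,185,000.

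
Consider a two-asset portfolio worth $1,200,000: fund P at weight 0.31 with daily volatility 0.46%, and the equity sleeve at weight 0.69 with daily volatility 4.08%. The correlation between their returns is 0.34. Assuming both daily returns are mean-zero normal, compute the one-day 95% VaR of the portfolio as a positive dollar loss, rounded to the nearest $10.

σ_p² = 0.31²·0.46² + 0.69²·4.08² + 2·0.34·0.31·0.69·0.46·4.08 = 8.2187 (%²).
σ_p = √8.2187 = 2.867%.
At 95%, z = 1.645.
VaR = 1.645 × 2.867% = 4.716%; on $1,200,000 that is $56,592.

$56,590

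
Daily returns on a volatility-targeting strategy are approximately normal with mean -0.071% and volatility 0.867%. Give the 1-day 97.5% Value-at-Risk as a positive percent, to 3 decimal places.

1.770%

At 97.5% one-sided, z = 1.960.
VaR = −μ + z·σ = −(-0.071%) + 1.960 × 0.867% = 1.770%.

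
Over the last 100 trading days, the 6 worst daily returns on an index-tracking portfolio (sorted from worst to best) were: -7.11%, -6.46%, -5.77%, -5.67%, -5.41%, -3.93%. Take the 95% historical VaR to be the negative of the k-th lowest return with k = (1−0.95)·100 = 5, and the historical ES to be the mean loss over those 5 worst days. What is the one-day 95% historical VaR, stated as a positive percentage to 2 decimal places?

5.41%

k = 5; the 5th lowest return is -5.41%, so VaR = 5.41%.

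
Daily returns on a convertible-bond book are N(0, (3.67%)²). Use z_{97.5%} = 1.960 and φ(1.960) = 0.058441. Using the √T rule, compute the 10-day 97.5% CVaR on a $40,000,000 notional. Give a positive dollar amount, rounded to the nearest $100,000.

$10,900,000

σ_{10d} = 3.67% × √10 = 11.606%.
ES multiplier = φ(z)/(1−α) = 0.058441/0.025 = 2.338.
ES = 11.606% × 2.338 = 27.135%; on $40,000,000: $10,854,000.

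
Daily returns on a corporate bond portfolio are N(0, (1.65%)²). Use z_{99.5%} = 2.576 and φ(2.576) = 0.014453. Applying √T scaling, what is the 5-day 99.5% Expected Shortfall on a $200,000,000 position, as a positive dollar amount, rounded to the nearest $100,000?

σ_{5d} = 1.65% × √5 = 3.690%.
ES multiplier = φ(z)/(1−α) = 0.014453/0.005 = 2.891.
ES = 3.690% × 2.891 = 10.668%; on $200,000,000: $21,336,000.

$21,300,000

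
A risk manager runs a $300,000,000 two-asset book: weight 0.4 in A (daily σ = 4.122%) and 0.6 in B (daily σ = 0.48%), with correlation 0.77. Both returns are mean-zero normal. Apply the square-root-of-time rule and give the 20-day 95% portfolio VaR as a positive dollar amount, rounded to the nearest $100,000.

σ_p = √(0.4²·4.122² + 0.6²·0.48² + 2·0.77·0.4·0.6·4.122·0.48) = 1.880%.
σ_{20d} = 1.880% × √20 = 8.408%.
z(95%) = 1.645.
VaR = 1.645 × 8.408% = 13.831%; on $300,000,000 that is $41,493,000.

$41,500,000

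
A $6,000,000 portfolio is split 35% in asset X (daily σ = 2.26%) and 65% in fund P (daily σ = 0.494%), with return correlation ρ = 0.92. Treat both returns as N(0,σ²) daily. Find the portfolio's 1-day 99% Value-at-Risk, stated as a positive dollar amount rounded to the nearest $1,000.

$153,000

σ_p² = 0.35²·2.26² + 0.65²·0.494² + 2·0.92·0.35·0.65·2.26·0.494 = 1.1961 (%²).
σ_p = √1.1961 = 1.094%.
At 99%, z = 2.326.
VaR = 2.326 × 1.094% = 2.545%; on $6,000,000 that is $152,700.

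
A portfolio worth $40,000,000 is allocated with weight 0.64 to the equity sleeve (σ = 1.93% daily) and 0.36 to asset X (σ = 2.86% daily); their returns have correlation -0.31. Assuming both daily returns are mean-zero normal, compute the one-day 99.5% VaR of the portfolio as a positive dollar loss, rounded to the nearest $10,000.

$1,380,000

σ_p² = 0.64²·1.93² + 0.36²·2.86² + 2·-0.31·0.64·0.36·1.93·2.86 = 1.7973 (%²).
σ_p = √1.7973 = 1.341%.
At 99.5%, z = 2.576.
VaR = 2.576 × 1.341% = 3.454%; on $40,000,000 that is $1,381,600.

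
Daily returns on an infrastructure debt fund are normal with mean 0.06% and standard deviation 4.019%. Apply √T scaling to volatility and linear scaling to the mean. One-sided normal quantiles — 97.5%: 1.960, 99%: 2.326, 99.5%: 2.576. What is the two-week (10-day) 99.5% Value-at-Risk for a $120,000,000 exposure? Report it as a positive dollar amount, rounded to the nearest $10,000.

$38,570,000

σ_{10d} = 4.019% × √10 = 12.709%; μ_{10d} = 10 × 0.06% = 0.600%.
VaR = −(0.600%) + 2.576 × 12.709% = 32.138%.
On $120,000,000: 0.32138 × $120,000,000 = $38,565,600.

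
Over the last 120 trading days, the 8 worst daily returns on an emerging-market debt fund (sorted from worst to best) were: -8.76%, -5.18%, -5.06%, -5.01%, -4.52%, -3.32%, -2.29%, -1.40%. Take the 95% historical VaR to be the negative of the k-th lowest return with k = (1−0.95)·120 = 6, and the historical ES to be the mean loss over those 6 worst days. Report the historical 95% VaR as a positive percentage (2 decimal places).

k = 6; the 6th lowest return is -3.32%, so VaR = 3.32%.

3.32%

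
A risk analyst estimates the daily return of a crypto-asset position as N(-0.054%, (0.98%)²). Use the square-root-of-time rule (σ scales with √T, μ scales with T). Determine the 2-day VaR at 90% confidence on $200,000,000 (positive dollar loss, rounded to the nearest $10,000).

$3,770,000

At 90%, z = 1.282.
σ_{2d} = 0.98% × √2 = 1.386%; μ_{2d} = 2 × -0.054% = -0.108%.
VaR = −(-0.108%) + 1.282 × 1.386% = 1.885%.
On $200,000,000: 0.01885 × $200,000,000 = $3,770,000.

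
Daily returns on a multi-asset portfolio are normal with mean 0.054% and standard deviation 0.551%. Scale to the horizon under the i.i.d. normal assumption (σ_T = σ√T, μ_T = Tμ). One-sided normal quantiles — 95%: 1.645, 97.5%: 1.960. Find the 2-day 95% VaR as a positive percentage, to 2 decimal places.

σ_{2d} = 0.551% × √2 = 0.779%; μ_{2d} = 2 × 0.054% = 0.108%.
VaR = −(0.108%) + 1.645 × 0.779% = 1.173%.

1.17%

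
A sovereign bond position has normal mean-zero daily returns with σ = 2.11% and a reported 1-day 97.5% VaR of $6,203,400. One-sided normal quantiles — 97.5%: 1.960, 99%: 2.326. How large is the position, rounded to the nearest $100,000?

VaR as a fraction of value: z·σ = 1.960 × 2.11% = 4.1356%.
Position = $6,203,400 / 0.041356 = $150,000,000.

$150,000,000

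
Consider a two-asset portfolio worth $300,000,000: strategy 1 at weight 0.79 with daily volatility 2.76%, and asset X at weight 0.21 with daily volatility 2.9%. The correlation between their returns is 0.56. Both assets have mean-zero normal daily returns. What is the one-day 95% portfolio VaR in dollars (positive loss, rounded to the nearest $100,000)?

σ_p² = 0.79²·2.76² + 0.21²·2.9² + 2·0.56·0.79·0.21·2.76·2.9 = 6.6122 (%²).
σ_p = √6.6122 = 2.571%.
At 95%, z = 1.645.
VaR = 1.645 × 2.571% = 4.229%; on $300,000,000 that is $12,687,000.

$12,700,000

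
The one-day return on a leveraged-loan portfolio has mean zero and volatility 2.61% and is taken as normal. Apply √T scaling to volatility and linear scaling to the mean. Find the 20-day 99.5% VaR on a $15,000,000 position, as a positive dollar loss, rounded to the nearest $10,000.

At 99.5%, z = 2.576.
σ_{20d} = 2.61% × √20 = 11.672%.
VaR = 2.576 × 11.672% = 30.067%.
On $15,000,000: 0.30067 × $15,000,000 = $4,510,050.

$4,510,000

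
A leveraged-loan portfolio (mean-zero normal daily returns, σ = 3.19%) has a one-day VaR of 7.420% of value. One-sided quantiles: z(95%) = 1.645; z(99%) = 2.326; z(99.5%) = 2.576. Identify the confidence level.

99%

Implied z = VaR/σ = 7.420 / 3.19 = 2.326.
This matches z(99%) = 2.326.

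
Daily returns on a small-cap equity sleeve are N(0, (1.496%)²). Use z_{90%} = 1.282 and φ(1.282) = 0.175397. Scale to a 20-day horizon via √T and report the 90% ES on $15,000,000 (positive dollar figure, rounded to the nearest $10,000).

$1,760,000

σ_{20d} = 1.496% × √20 = 6.690%.
ES multiplier = φ(z)/(1−α) = 0.175397/0.1 = 1.754.
ES = 6.690% × 1.754 = 11.734%; on $15,000,000: $1,760,100.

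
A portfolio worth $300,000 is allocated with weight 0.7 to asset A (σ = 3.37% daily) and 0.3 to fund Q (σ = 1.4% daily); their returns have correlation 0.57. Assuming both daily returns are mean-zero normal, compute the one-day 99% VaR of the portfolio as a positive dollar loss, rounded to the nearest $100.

σ_p² = 0.7²·3.37² + 0.3²·1.4² + 2·0.57·0.7·0.3·3.37·1.4 = 6.8708 (%²).
σ_p = √6.8708 = 2.621%.
At 99%, z = 2.326.
VaR = 2.326 × 2.621% = 6.096%; on $300,000 that is $18,288.

$18,300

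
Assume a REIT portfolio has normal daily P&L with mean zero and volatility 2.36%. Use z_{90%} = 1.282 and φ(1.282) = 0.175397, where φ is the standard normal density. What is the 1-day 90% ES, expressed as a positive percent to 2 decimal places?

4.14%

Tail multiplier: φ(z)/(1−α) = 0.175397 / 0.1 = 1.754.
ES = 2.36% × 1.754 = 4.139%.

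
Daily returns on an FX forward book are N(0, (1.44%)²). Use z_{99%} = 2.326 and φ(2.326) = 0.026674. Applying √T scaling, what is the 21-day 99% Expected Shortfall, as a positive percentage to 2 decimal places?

σ_{21d} = 1.44% × √21 = 6.599%.
ES multiplier = φ(z)/(1−α) = 0.026674/0.01 = 2.667.
ES = 6.599% × 2.667 = 17.600%.

17.60%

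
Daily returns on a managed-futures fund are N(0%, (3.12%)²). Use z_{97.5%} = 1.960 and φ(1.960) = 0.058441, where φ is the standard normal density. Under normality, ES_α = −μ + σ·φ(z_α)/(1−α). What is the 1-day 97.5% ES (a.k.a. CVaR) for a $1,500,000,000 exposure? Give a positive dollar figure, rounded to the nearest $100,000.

$109,400,000

Tail multiplier: φ(z)/(1−α) = 0.058441 / 0.025 = 2.338.
ES = 3.12% × 2.338 = 7.295%.
On $1,500,000,000: 0.07295 × $1,500,000,000 = $109,425,000.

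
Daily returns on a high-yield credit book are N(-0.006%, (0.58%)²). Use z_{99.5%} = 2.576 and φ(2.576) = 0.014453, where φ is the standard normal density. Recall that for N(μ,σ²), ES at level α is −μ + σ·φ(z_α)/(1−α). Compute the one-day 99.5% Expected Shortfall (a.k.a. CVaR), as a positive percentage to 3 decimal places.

1.683%

Tail multiplier: φ(z)/(1−α) = 0.014453 / 0.005 = 2.891.
ES = −(-0.006%) + 0.58% × 2.891 = 1.683%.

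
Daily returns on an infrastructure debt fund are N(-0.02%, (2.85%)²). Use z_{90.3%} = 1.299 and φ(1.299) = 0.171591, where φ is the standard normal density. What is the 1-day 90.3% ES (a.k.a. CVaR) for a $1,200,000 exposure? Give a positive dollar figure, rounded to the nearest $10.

Tail multiplier: φ(z)/(1−α) = 0.171591 / 0.097 = 1.769.
ES = −(-0.02%) + 2.85% × 1.769 = 5.062%.
On $1,200,000: 0.05062 × $1,200,000 = $60,744.

$60,740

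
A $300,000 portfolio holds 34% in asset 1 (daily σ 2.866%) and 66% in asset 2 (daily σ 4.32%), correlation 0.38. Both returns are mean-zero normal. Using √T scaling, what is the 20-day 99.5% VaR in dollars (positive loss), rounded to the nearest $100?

σ_p = √(0.34²·2.866² + 0.66²·4.32² + 2·0.38·0.34·0.66·2.866·4.32) = 3.345%.
σ_{20d} = 3.345% × √20 = 14.959%.
z(99.5%) = 2.576.
VaR = 2.576 × 14.959% = 38.534%; on $300,000 that is $115,602.

$115,600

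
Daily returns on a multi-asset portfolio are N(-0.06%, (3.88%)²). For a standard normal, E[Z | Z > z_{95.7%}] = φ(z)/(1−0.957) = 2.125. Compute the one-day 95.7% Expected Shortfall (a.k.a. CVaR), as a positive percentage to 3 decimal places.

ES = −(-0.06%) + 3.88% × 2.125 = 8.305%.

8.305%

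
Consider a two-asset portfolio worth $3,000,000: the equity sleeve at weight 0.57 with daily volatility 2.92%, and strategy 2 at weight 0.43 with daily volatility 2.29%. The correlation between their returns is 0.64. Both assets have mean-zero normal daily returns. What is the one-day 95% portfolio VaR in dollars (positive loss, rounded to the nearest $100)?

σ_p² = 0.57²·2.92² + 0.43²·2.29² + 2·0.64·0.57·0.43·2.92·2.29 = 5.8377 (%²).
σ_p = √5.8377 = 2.416%.
At 95%, z = 1.645.
VaR = 1.645 × 2.416% = 3.974%; on $3,000,000 that is $119,220.

$119,200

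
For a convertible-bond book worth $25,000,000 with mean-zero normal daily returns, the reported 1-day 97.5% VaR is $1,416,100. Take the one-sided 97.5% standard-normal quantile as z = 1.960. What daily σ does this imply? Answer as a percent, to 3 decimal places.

VaR as a fraction: $1,416,100 / $25,000,000 = 5.664%.
σ = VaR / z = 5.664% / 1.960 = 2.890%.

2.890%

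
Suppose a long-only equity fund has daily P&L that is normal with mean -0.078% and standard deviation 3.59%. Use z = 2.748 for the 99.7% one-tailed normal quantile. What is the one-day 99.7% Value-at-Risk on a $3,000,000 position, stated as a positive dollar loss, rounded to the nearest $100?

$298,300

VaR = −μ + z·σ = −(-0.078%) + 2.748 × 3.59% = 9.943%.
On $3,000,000: 0.09943 × $3,000,000 = $298,290.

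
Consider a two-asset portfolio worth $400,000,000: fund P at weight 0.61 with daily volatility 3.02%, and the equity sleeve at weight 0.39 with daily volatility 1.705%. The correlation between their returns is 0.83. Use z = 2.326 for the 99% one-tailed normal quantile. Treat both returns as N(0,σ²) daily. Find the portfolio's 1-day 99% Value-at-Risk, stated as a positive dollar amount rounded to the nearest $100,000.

σ_p² = 0.61²·3.02² + 0.39²·1.705² + 2·0.83·0.61·0.39·3.02·1.705 = 5.8693 (%²).
σ_p = √5.8693 = 2.423%.
VaR = 2.326 × 2.423% = 5.636%; on $400,000,000 that is $22,544,000.

$22,500,000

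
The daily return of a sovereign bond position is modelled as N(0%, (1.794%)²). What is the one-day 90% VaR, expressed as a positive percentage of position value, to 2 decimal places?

2.30%

At 90% one-sided, z = 1.282.
VaR = z·σ = 1.282 × 1.794% = 2.300%.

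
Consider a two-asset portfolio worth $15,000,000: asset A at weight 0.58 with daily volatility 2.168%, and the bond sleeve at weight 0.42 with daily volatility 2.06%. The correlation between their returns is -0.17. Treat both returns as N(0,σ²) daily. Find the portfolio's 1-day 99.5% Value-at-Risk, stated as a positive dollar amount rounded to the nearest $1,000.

σ_p² = 0.58²·2.168² + 0.42²·2.06² + 2·-0.17·0.58·0.42·2.168·2.06 = 1.9598 (%²).
σ_p = √1.9598 = 1.400%.
At 99.5%, z = 2.576.
VaR = 2.576 × 1.400% = 3.606%; on $15,000,000 that is $540,900.

$541,000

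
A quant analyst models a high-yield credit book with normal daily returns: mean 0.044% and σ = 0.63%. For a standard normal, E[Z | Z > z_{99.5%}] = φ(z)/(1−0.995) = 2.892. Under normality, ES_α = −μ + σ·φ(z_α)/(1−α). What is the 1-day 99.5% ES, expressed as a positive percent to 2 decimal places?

ES = −(0.044%) + 0.63% × 2.892 = 1.778%.

1.78%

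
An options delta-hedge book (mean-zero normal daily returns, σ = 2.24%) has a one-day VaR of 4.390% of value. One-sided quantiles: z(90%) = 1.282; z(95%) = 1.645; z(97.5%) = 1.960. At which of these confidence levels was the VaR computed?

97.5%

Implied z = VaR/σ = 4.390 / 2.24 = 1.960.
This matches z(97.5%) = 1.960.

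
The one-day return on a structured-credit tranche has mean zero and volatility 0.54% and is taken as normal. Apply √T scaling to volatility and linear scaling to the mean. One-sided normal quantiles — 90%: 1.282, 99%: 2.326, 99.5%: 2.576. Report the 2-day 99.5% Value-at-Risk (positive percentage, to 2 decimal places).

1.97%

σ_{2d} = 0.54% × √2 = 0.764%.
VaR = 2.576 × 0.764% = 1.968%.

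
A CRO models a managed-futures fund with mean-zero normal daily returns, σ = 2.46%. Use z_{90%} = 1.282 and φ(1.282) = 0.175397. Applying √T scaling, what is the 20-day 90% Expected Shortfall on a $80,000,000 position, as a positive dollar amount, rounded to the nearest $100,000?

$15,400,000

σ_{20d} = 2.46% × √20 = 11.001%.
ES multiplier = φ(z)/(1−α) = 0.175397/0.1 = 1.754.
ES = 11.001% × 1.754 = 19.296%; on $80,000,000: $15,436,800.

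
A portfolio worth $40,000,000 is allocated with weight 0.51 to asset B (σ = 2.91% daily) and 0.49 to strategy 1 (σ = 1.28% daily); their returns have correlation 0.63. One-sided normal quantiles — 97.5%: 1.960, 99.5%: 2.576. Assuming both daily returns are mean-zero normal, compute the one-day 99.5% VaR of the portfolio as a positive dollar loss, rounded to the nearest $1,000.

$2,000,000

σ_p² = 0.51²·2.91² + 0.49²·1.28² + 2·0.63·0.51·0.49·2.91·1.28 = 3.7688 (%²).
σ_p = √3.7688 = 1.941%.
VaR = 2.576 × 1.941% = 5.000%; on $40,000,000 that is $2,000,000.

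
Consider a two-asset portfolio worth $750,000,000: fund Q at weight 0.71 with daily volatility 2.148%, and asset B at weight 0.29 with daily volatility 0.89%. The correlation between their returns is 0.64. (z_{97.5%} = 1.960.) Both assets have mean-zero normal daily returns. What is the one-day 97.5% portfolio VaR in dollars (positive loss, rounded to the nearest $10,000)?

$25,020,000

σ_p² = 0.71²·2.148² + 0.29²·0.89² + 2·0.64·0.71·0.29·2.148·0.89 = 2.8963 (%²).
σ_p = √2.8963 = 1.702%.
VaR = 1.960 × 1.702% = 3.336%; on $750,000,000 that is $25,020,000.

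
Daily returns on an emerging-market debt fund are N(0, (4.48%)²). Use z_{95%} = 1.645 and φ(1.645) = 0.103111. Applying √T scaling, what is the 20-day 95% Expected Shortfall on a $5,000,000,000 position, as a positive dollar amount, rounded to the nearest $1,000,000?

$2,066,000,000

σ_{20d} = 4.48% × √20 = 20.035%.
ES multiplier = φ(z)/(1−α) = 0.103111/0.05 = 2.062.
ES = 20.035% × 2.062 = 41.312%; on $5,000,000,000: $2,065,600,000.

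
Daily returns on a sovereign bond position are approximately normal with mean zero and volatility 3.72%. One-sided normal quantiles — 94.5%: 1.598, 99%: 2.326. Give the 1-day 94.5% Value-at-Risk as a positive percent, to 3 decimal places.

5.945%

VaR = z·σ = 1.598 × 3.72% = 5.945%.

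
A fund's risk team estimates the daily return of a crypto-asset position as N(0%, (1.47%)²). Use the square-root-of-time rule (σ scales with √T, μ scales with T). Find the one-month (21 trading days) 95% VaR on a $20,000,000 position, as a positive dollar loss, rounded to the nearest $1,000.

At 95%, z = 1.645.
σ_{21d} = 1.47% × √21 = 6.736%.
VaR = 1.645 × 6.736% = 11.081%.
On $20,000,000: 0.11081 × $20,000,000 = $2,216,200.

$2,216,000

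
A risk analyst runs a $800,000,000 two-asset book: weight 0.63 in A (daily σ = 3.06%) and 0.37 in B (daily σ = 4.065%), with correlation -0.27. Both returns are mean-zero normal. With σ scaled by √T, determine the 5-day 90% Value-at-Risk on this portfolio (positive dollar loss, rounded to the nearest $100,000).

σ_p = √(0.63²·3.06² + 0.37²·4.065² + 2·-0.27·0.63·0.37·3.06·4.065) = 2.101%.
σ_{5d} = 2.101% × √5 = 4.698%.
z(90%) = 1.282.
VaR = 1.282 × 4.698% = 6.023%; on $800,000,000 that is $48,184,000.

$48,200,000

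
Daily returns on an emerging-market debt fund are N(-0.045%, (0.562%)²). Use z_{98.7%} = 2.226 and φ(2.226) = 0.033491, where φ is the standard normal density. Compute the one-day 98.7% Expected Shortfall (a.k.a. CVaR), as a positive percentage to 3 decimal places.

1.493%

Tail multiplier: φ(z)/(1−α) = 0.033491 / 0.013 = 2.576.
ES = −(-0.045%) + 0.562% × 2.576 = 1.493%.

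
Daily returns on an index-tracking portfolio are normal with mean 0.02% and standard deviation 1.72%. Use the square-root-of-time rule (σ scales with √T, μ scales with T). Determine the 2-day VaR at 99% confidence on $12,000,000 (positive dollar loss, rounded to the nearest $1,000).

$674,000

At 99%, z = 2.326.
σ_{2d} = 1.72% × √2 = 2.432%; μ_{2d} = 2 × 0.02% = 0.040%.
VaR = −(0.040%) + 2.326 × 2.432% = 5.617%.
On $12,000,000: 0.05617 × $12,000,000 = $674,040.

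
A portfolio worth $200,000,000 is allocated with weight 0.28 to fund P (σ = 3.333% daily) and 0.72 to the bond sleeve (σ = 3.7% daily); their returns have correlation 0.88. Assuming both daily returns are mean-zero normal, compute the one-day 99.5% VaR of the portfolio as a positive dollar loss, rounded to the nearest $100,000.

$18,100,000

σ_p² = 0.28²·3.333² + 0.72²·3.7² + 2·0.88·0.28·0.72·3.333·3.7 = 12.3435 (%²).
σ_p = √12.3435 = 3.513%.
At 99.5%, z = 2.576.
VaR = 2.576 × 3.513% = 9.049%; on $200,000,000 that is $18,098,000.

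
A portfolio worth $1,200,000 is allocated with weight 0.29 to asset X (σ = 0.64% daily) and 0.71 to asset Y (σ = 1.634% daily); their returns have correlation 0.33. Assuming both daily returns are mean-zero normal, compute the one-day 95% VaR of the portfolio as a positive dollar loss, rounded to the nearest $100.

σ_p² = 0.29²·0.64² + 0.71²·1.634² + 2·0.33·0.29·0.71·0.64·1.634 = 1.5225 (%²).
σ_p = √1.5225 = 1.234%.
At 95%, z = 1.645.
VaR = 1.645 × 1.234% = 2.030%; on $1,200,000 that is $24,360.

$24,400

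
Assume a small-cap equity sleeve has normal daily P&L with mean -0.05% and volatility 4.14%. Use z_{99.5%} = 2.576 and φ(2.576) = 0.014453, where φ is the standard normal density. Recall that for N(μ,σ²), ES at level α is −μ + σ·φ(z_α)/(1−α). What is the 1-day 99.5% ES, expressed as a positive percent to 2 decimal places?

12.02%

Tail multiplier: φ(z)/(1−α) = 0.014453 / 0.005 = 2.891.
ES = −(-0.05%) + 4.14% × 2.891 = 12.019%.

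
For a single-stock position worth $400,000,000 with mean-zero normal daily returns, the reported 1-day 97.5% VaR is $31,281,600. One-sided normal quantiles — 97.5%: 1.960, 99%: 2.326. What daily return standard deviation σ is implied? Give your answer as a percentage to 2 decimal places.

VaR as a fraction: $31,281,600 / $400,000,000 = 7.820%.
σ = VaR / z = 7.820% / 1.960 = 3.990%.

3.99%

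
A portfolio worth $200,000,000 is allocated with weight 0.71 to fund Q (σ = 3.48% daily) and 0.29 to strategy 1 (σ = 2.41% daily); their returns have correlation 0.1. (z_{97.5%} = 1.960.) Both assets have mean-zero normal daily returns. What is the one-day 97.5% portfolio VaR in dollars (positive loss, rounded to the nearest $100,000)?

$10,300,000

σ_p² = 0.71²·3.48² + 0.29²·2.41² + 2·0.1·0.71·0.29·3.48·2.41 = 6.9387 (%²).
σ_p = √6.9387 = 2.634%.
VaR = 1.960 × 2.634% = 5.163%; on $200,000,000 that is $10,326,000.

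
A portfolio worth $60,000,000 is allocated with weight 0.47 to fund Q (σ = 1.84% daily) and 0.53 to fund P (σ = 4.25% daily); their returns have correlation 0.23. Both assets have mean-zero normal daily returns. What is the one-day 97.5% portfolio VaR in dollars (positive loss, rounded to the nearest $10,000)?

σ_p² = 0.47²·1.84² + 0.53²·4.25² + 2·0.23·0.47·0.53·1.84·4.25 = 6.7177 (%²).
σ_p = √6.7177 = 2.592%.
At 97.5%, z = 1.960.
VaR = 1.960 × 2.592% = 5.080%; on $60,000,000 that is $3,048,000.

$3,050,000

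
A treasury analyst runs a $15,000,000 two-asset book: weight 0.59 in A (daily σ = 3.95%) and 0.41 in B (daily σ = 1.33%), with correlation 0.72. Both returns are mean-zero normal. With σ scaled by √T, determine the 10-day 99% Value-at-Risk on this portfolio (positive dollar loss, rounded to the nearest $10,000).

σ_p = √(0.59²·3.95² + 0.41²·1.33² + 2·0.72·0.59·0.41·3.95·1.33) = 2.749%.
σ_{10d} = 2.749% × √10 = 8.693%.
z(99%) = 2.326.
VaR = 2.326 × 8.693% = 20.220%; on $15,000,000 that is $3,033,000.

$3,030,000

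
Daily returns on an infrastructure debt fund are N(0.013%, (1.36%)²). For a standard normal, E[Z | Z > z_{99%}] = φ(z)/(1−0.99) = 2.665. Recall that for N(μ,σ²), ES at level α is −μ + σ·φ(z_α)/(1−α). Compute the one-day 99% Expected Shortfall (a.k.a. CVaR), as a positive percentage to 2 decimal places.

ES = −(0.013%) + 1.36% × 2.665 = 3.611%.

3.61%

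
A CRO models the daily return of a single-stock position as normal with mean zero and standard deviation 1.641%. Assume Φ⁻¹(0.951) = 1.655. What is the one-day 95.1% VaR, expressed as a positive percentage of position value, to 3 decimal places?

2.716%

VaR = z·σ = 1.655 × 1.641% = 2.716%.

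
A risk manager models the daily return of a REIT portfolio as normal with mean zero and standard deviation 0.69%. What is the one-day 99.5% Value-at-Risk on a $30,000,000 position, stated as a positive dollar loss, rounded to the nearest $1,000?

At 99.5% one-sided, z = 2.576.
VaR = z·σ = 2.576 × 0.69% = 1.777%.
On $30,000,000: 0.01777 × $30,000,000 = $533,100.

$533,000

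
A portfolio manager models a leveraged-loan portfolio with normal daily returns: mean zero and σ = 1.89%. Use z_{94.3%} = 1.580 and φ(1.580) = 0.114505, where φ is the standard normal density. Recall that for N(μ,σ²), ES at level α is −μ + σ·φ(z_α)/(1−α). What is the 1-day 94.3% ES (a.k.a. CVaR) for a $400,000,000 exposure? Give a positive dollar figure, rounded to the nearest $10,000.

Tail multiplier: φ(z)/(1−α) = 0.114505 / 0.057 = 2.009.
ES = 1.89% × 2.009 = 3.797%.
On $400,000,000: 0.03797 × $400,000,000 = $15,188,000.

$15,190,000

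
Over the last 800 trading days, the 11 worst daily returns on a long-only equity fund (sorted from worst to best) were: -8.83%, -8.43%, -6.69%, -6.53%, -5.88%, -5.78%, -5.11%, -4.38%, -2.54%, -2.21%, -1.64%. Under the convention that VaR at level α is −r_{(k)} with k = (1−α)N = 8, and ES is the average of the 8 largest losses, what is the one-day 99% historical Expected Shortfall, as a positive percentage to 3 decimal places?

The 8 worst returns sum to -51.63%.
ES = −(-51.63%) / 8 = 6.45375% ≈ 6.454%.

6.454%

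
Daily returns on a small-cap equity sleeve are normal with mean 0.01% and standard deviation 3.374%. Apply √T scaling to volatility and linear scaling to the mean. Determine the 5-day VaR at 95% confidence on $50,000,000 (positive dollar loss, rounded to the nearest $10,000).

At 95%, z = 1.645.
σ_{5d} = 3.374% × √5 = 7.544%; μ_{5d} = 5 × 0.01% = 0.050%.
VaR = −(0.050%) + 1.645 × 7.544% = 12.360%.
On $50,000,000: 0.12360 × $50,000,000 = $6,180,000.

$6,180,000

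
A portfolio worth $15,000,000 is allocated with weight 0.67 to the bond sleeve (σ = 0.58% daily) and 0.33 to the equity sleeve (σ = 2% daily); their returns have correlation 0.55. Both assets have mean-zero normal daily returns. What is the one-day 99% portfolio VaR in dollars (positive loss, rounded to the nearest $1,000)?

σ_p² = 0.67²·0.58² + 0.33²·2² + 2·0.55·0.67·0.33·0.58·2 = 0.8687 (%²).
σ_p = √0.8687 = 0.932%.
At 99%, z = 2.326.
VaR = 2.326 × 0.932% = 2.168%; on $15,000,000 that is $325,200.

$325,000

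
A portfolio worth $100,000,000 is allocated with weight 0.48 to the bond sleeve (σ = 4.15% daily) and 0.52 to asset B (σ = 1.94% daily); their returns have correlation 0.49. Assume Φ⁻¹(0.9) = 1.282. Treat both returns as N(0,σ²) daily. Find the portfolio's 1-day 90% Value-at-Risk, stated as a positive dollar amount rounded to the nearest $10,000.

σ_p² = 0.48²·4.15² + 0.52²·1.94² + 2·0.49·0.48·0.52·4.15·1.94 = 6.9551 (%²).
σ_p = √6.9551 = 2.637%.
VaR = 1.282 × 2.637% = 3.381%; on $100,000,000 that is $3,381,000.

$3,380,000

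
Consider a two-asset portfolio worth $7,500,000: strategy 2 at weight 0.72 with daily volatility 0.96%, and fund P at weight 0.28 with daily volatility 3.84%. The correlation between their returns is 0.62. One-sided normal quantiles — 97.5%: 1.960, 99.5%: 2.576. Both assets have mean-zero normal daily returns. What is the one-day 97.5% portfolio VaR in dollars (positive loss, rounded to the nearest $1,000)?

$235,000

σ_p² = 0.72²·0.96² + 0.28²·3.84² + 2·0.62·0.72·0.28·0.96·3.84 = 2.5554 (%²).
σ_p = √2.5554 = 1.599%.
VaR = 1.960 × 1.599% = 3.134%; on $7,500,000 that is $235,050.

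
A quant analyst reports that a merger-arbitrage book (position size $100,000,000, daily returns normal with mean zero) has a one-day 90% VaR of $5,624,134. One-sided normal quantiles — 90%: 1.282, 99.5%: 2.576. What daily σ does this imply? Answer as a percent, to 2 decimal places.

4.39%

VaR as a fraction: $5,624,134 / $100,000,000 = 5.624%.
σ = VaR / z = 5.624% / 1.282 = 4.387%.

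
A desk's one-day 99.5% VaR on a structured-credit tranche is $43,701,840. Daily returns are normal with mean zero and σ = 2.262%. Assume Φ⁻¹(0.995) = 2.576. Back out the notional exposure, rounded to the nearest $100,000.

VaR as a fraction of value: z·σ = 2.576 × 2.262% = 5.82691%.
Position = $43,701,840 / 0.0582691 = $750,000,000.

$750,000,000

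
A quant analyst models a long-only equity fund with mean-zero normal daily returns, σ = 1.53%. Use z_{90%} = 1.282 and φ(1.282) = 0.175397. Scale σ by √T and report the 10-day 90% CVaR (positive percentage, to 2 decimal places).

8.49%

σ_{10d} = 1.53% × √10 = 4.838%.
ES multiplier = φ(z)/(1−α) = 0.175397/0.1 = 1.754.
ES = 4.838% × 1.754 = 8.486%.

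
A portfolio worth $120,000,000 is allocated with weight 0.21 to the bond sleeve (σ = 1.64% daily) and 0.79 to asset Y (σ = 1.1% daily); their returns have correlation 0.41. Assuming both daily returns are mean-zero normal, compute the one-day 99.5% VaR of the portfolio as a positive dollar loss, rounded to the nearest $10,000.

σ_p² = 0.21²·1.64² + 0.79²·1.1² + 2·0.41·0.21·0.79·1.64·1.1 = 1.1192 (%²).
σ_p = √1.1192 = 1.058%.
At 99.5%, z = 2.576.
VaR = 2.576 × 1.058% = 2.725%; on $120,000,000 that is $3,270,000.

$3,270,000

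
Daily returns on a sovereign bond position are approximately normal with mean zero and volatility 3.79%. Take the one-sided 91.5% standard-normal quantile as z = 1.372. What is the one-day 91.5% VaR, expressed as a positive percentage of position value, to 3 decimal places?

5.200%

VaR = z·σ = 1.372 × 3.79% = 5.200%.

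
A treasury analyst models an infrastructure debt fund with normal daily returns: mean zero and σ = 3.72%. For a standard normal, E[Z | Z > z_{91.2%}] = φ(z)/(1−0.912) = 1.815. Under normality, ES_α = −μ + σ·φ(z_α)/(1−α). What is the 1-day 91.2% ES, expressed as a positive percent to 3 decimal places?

ES = 3.72% × 1.815 = 6.752%.

6.752%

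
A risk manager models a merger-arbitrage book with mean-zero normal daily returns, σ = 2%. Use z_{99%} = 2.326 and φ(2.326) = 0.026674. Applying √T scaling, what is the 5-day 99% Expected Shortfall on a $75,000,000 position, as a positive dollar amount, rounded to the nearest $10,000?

σ_{5d} = 2% × √5 = 4.472%.
ES multiplier = φ(z)/(1−α) = 0.026674/0.01 = 2.667.
ES = 4.472% × 2.667 = 11.927%; on $75,000,000: $8,945,250.

$8,950,000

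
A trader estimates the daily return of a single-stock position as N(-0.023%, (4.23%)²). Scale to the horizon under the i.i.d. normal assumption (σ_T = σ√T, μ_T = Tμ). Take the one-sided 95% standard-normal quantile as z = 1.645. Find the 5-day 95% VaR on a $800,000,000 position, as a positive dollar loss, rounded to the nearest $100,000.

$125,400,000

σ_{5d} = 4.23% × √5 = 9.459%; μ_{5d} = 5 × -0.023% = -0.115%.
VaR = −(-0.115%) + 1.645 × 9.459% = 15.675%.
On $800,000,000: 0.15675 × $800,000,000 = $125,400,000.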